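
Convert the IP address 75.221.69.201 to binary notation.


75 = 01001011
221 = 11011101
69 = 01000101
201 = 11001001
Binary: 01001011.11011101.01000101.11001001


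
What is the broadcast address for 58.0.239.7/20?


Network: 58.0.224.0/20
Host bits = 12
Set all host bits to 1:
Broadcast: 58.0.239.255


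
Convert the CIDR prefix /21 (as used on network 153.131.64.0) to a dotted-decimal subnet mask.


/21 means 21 network bits, 11 host bits
Binary: 11111111111111111111100000000000
Mask: 255.255.248.0


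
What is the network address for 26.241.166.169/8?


IP:   00011010.11110001.10100110.10101001
Mask: 11111111.00000000.00000000.00000000
AND operation:
Net:  00011010.00000000.00000000.00000000
Network: 26.0.0.0/8


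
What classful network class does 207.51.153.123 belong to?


First octet: 207
Binary: 11001111
110xxxxx -> Class C (192-223)
Class C, default mask 255.255.255.0 (/24)


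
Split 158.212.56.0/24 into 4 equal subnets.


New prefix = 24 + 2 = 26
Each subnet has 64 addresses
  158.212.56.0/26
  158.212.56.64/26
  158.212.56.128/26
  158.212.56.192/26
Subnets: 158.212.56.0/26, 158.212.56.64/26, 158.212.56.128/26, 158.212.56.192/26


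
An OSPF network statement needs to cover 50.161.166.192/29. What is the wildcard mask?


Subnet mask: 255.255.255.248
Wildcard = 255.255.255.255 - subnet mask
255 - 255 = 0
255 - 255 = 0
255 - 255 = 0
255 - 248 = 7
Wildcard: 0.0.0.7


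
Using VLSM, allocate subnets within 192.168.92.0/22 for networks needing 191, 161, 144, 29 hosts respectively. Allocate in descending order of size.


191 hosts -> /24 (254 usable): 192.168.92.0/24
161 hosts -> /24 (254 usable): 192.168.93.0/24
144 hosts -> /24 (254 usable): 192.168.94.0/24
29 hosts -> /27 (30 usable): 192.168.95.0/27
Allocation: 192.168.92.0/24 (191 hosts, 254 usable); 192.168.93.0/24 (161 hosts, 254 usable); 192.168.94.0/24 (144 hosts, 254 usable); 192.168.95.0/27 (29 hosts, 30 usable)


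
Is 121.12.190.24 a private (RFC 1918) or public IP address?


RFC 1918 private ranges:
  10.0.0.0/8 (10.0.0.0 - 10.255.255.255)
  172.16.0.0/12 (172.16.0.0 - 172.31.255.255)
  192.168.0.0/16 (192.168.0.0 - 192.168.255.255)
Public (not in any RFC 1918 range)


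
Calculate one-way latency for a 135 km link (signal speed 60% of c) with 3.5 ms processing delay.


Speed = 0.6 * 3e5 km/s = 180000 km/s
Propagation delay = 135 / 180000 = 0.0008 s = 0.75 ms
Processing delay = 3.5 ms
Total one-way latency = 4.25 ms


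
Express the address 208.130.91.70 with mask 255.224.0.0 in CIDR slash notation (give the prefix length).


Binary: 11111111.11100000.00000000.00000000
Count leading 1s
Prefix: /11


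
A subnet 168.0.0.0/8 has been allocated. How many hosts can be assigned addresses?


Host bits = 32 - 8 = 24
Total addresses = 2^24 = 16777216
Usable = total - 2 (network and broadcast)
Usable hosts: 16777214


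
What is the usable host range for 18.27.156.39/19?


Network: 18.27.128.0
Broadcast: 18.27.159.255
First usable = network + 1
Last usable = broadcast - 1
Range: 18.27.128.1 to 18.27.159.254


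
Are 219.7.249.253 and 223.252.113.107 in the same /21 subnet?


Mask: 255.255.248.0
219.7.249.253 AND mask = 219.7.248.0
223.252.113.107 AND mask = 223.252.112.0
No, different subnets (219.7.248.0 vs 223.252.112.0)


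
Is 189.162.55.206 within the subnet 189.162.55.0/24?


Subnet network: 189.162.55.0
Test IP AND mask: 189.162.55.0
Yes, 189.162.55.206 is in 189.162.55.0/24


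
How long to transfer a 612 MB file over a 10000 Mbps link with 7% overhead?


Effective throughput = 10000 * (1 - 7/100) = 9300 Mbps
File size in Mb = 612 * 8 = 4896 Mb
Time = 4896 / 9300
Time = 0.5265 seconds


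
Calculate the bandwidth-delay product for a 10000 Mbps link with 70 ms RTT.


BDP = bandwidth * RTT
= 10000 Mbps * 70 ms
= 10000 * 1e6 * 70 / 1000 bits
= 700000000 bits
= 87500000 bytes
= 85449.2188 KB
BDP = 700000000 bits (87500000 bytes)


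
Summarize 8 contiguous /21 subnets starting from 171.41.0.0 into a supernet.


Original prefix: /21
Number of subnets: 8 = 2^3
New prefix = 21 - 3 = 18
Supernet: 171.41.0.0/18


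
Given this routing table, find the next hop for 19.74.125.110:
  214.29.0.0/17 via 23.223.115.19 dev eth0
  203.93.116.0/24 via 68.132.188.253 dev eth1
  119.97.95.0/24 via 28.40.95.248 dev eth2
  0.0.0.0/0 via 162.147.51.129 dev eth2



Longest prefix match for 19.74.125.110:
  /17 214.29.0.0: no
  /24 203.93.116.0: no
  /24 119.97.95.0: no
  /0 0.0.0.0: MATCH
Selected: next-hop 162.147.51.129 via eth2 (matched /0)


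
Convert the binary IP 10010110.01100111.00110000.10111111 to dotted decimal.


10010110 = 150
01100111 = 103
00110000 = 48
10111111 = 191
IP: 150.103.48.191


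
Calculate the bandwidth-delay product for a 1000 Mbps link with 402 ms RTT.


BDP = bandwidth * RTT
= 1000 Mbps * 402 ms
= 1000 * 1e6 * 402 / 1000 bits
= 402000000 bits
= 50250000 bytes
= 49072.2656 KB
BDP = 402000000 bits (50250000 bytes)


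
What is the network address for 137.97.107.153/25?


IP:   10001001.01100001.01101011.10011001
Mask: 11111111.11111111.11111111.10000000
AND operation:
Net:  10001001.01100001.01101011.10000000
Network: 137.97.107.128/25


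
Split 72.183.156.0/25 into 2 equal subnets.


New prefix = 25 + 1 = 26
Each subnet has 64 addresses
  72.183.156.0/26
  72.183.156.64/26
Subnets: 72.183.156.0/26, 72.183.156.64/26


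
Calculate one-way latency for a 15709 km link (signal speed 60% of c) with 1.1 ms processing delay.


Speed = 0.6 * 3e5 km/s = 180000 km/s
Propagation delay = 15709 / 180000 = 0.0873 s = 87.2722 ms
Processing delay = 1.1 ms
Total one-way latency = 88.3722 ms


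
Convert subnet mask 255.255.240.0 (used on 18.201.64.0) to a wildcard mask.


Subnet mask: 255.255.240.0
Wildcard = 255.255.255.255 - subnet mask
255 - 255 = 0
255 - 255 = 0
255 - 240 = 15
255 - 0 = 255
Wildcard: 0.0.15.255


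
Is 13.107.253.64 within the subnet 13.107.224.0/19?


Subnet network: 13.107.224.0
Test IP AND mask: 13.107.224.0
Yes, 13.107.253.64 is in 13.107.224.0/19


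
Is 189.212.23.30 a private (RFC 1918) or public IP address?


RFC 1918 private ranges:
  10.0.0.0/8 (10.0.0.0 - 10.255.255.255)
  172.16.0.0/12 (172.16.0.0 - 172.31.255.255)
  192.168.0.0/16 (192.168.0.0 - 192.168.255.255)
Public (not in any RFC 1918 range)


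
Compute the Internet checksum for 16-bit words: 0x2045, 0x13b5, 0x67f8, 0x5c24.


Sum all words (with carry folding):
+ 0x2045 = 0x2045
+ 0x13b5 = 0x33fa
+ 0x67f8 = 0x9bf2
+ 0x5c24 = 0xf816
One's complement: ~0xf816
Checksum = 0x07e9


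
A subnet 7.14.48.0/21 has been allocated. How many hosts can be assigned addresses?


Host bits = 32 - 21 = 11
Total addresses = 2^11 = 2048
Usable = total - 2 (network and broadcast)
Usable hosts: 2046


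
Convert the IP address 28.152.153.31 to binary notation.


28 = 00011100
152 = 10011000
153 = 10011001
31 = 00011111
Binary: 00011100.10011000.10011001.00011111


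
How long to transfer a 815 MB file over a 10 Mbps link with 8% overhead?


Effective throughput = 10 * (1 - 8/100) = 9.2 Mbps
File size in Mb = 815 * 8 = 6520 Mb
Time = 6520 / 9.2
Time = 708.6957 seconds


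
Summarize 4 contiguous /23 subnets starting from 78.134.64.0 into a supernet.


Original prefix: /23
Number of subnets: 4 = 2^2
New prefix = 23 - 2 = 21
Supernet: 78.134.64.0/21


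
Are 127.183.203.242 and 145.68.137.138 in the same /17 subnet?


Mask: 255.255.128.0
127.183.203.242 AND mask = 127.183.128.0
145.68.137.138 AND mask = 145.68.128.0
No, different subnets (127.183.128.0 vs 145.68.128.0)


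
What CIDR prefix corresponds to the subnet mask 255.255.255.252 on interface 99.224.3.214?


Binary: 11111111.11111111.11111111.11111100
Count leading 1s
Prefix: /30


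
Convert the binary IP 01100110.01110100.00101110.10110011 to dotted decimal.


01100110 = 102
01110100 = 116
00101110 = 46
10110011 = 179
IP: 102.116.46.179


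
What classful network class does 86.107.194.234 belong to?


First octet: 86
Binary: 01010110
0xxxxxxx -> Class A (1-126)
Class A, default mask 255.0.0.0 (/8)


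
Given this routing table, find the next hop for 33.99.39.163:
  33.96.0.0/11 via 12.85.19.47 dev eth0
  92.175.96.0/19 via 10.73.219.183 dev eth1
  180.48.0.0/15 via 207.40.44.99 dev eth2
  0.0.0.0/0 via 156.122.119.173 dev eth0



Longest prefix match for 33.99.39.163:
  /11 33.96.0.0: MATCH
  /19 92.175.96.0: no
  /15 180.48.0.0: no
  /0 0.0.0.0: MATCH
Selected: next-hop 12.85.19.47 via eth0 (matched /11)


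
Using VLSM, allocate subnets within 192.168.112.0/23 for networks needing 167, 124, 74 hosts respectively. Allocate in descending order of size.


167 hosts -> /24 (254 usable): 192.168.112.0/24
124 hosts -> /25 (126 usable): 192.168.113.0/25
74 hosts -> /25 (126 usable): 192.168.113.128/25
Allocation: 192.168.112.0/24 (167 hosts, 254 usable); 192.168.113.0/25 (124 hosts, 126 usable); 192.168.113.128/25 (74 hosts, 126 usable)


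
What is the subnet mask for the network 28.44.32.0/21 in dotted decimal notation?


/21 means 21 network bits, 11 host bits
Binary: 11111111111111111111100000000000
Mask: 255.255.248.0


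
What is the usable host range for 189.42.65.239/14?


Network: 189.40.0.0
Broadcast: 189.43.255.255
First usable = network + 1
Last usable = broadcast - 1
Range: 189.40.0.1 to 189.43.255.254


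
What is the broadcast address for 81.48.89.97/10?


Network: 81.0.0.0/10
Host bits = 22
Set all host bits to 1:
Broadcast: 81.63.255.255


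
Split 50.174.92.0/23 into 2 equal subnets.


New prefix = 23 + 1 = 24
Each subnet has 256 addresses
  50.174.92.0/24
  50.174.93.0/24
Subnets: 50.174.92.0/24, 50.174.93.0/24


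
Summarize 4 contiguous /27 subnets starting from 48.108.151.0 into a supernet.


Original prefix: /27
Number of subnets: 4 = 2^2
New prefix = 27 - 2 = 25
Supernet: 48.108.151.0/25


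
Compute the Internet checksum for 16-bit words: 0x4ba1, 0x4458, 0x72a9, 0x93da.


Sum all words (with carry folding):
+ 0x4ba1 = 0x4ba1
+ 0x4458 = 0x8ff9
+ 0x72a9 = 0x02a3
+ 0x93da = 0x967d
One's complement: ~0x967d
Checksum = 0x6982


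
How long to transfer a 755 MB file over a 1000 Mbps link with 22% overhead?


Effective throughput = 1000 * (1 - 22/100) = 780 Mbps
File size in Mb = 755 * 8 = 6040 Mb
Time = 6040 / 780
Time = 7.7436 seconds


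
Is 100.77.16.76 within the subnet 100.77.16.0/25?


Subnet network: 100.77.16.0
Test IP AND mask: 100.77.16.0
Yes, 100.77.16.76 is in 100.77.16.0/25


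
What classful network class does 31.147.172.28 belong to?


First octet: 31
Binary: 00011111
0xxxxxxx -> Class A (1-126)
Class A, default mask 255.0.0.0 (/8)


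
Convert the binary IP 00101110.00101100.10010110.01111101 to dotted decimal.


00101110 = 46
00101100 = 44
10010110 = 150
01111101 = 125
IP: 46.44.150.125


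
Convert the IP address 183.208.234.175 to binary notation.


183 = 10110111
208 = 11010000
234 = 11101010
175 = 10101111
Binary: 10110111.11010000.11101010.10101111


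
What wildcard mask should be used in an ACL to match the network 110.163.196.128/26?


Subnet mask: 255.255.255.192
Wildcard = 255.255.255.255 - subnet mask
255 - 255 = 0
255 - 255 = 0
255 - 255 = 0
255 - 192 = 63
Wildcard: 0.0.0.63


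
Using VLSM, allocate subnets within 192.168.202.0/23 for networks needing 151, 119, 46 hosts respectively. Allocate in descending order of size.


151 hosts -> /24 (254 usable): 192.168.202.0/24
119 hosts -> /25 (126 usable): 192.168.203.0/25
46 hosts -> /26 (62 usable): 192.168.203.128/26
Allocation: 192.168.202.0/24 (151 hosts, 254 usable); 192.168.203.0/25 (119 hosts, 126 usable); 192.168.203.128/26 (46 hosts, 62 usable)


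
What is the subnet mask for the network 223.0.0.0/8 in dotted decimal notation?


/8 means 8 network bits, 24 host bits
Binary: 11111111000000000000000000000000
Mask: 255.0.0.0


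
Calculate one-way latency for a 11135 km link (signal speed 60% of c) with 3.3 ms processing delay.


Speed = 0.6 * 3e5 km/s = 180000 km/s
Propagation delay = 11135 / 180000 = 0.0619 s = 61.8611 ms
Processing delay = 3.3 ms
Total one-way latency = 65.1611 ms


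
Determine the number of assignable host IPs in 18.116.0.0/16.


Host bits = 32 - 16 = 16
Total addresses = 2^16 = 65536
Usable = total - 2 (network and broadcast)
Usable hosts: 65534


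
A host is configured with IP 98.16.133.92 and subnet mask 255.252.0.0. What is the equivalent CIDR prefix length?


Binary: 11111111.11111100.00000000.00000000
Count leading 1s
Prefix: /14


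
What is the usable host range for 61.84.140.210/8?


Network: 61.0.0.0
Broadcast: 61.255.255.255
First usable = network + 1
Last usable = broadcast - 1
Range: 61.0.0.1 to 61.255.255.254


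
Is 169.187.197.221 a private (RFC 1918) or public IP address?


RFC 1918 private ranges:
  10.0.0.0/8 (10.0.0.0 - 10.255.255.255)
  172.16.0.0/12 (172.16.0.0 - 172.31.255.255)
  192.168.0.0/16 (192.168.0.0 - 192.168.255.255)
Public (not in any RFC 1918 range)


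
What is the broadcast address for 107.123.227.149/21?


Network: 107.123.224.0/21
Host bits = 11
Set all host bits to 1:
Broadcast: 107.123.231.255


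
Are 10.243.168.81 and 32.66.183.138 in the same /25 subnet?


Mask: 255.255.255.128
10.243.168.81 AND mask = 10.243.168.0
32.66.183.138 AND mask = 32.66.183.128
No, different subnets (10.243.168.0 vs 32.66.183.128)


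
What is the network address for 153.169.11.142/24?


IP:   10011001.10101001.00001011.10001110
Mask: 11111111.11111111.11111111.00000000
AND operation:
Net:  10011001.10101001.00001011.00000000
Network: 153.169.11.0/24


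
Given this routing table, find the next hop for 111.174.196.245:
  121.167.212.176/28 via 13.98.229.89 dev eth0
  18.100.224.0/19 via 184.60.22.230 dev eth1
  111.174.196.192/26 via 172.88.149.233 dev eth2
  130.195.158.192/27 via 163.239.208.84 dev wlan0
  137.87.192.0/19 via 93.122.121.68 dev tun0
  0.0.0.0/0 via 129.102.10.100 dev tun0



Longest prefix match for 111.174.196.245:
  /28 121.167.212.176: no
  /19 18.100.224.0: no
  /26 111.174.196.192: MATCH
  /27 130.195.158.192: no
  /19 137.87.192.0: no
  /0 0.0.0.0: MATCH
Selected: next-hop 172.88.149.233 via eth2 (matched /26)


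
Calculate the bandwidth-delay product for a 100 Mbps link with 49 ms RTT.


BDP = bandwidth * RTT
= 100 Mbps * 49 ms
= 100 * 1e6 * 49 / 1000 bits
= 4900000 bits
= 612500 bytes
= 598.1445 KB
BDP = 4900000 bits (612500 bytes)


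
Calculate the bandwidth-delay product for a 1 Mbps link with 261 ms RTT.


BDP = bandwidth * RTT
= 1 Mbps * 261 ms
= 1 * 1e6 * 261 / 1000 bits
= 261000 bits
= 32625 bytes
= 31.8604 KB
BDP = 261000 bits (32625 bytes)


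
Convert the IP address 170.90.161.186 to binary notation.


170 = 10101010
90 = 01011010
161 = 10100001
186 = 10111010
Binary: 10101010.01011010.10100001.10111010


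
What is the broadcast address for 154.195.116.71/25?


Network: 154.195.116.0/25
Host bits = 7
Set all host bits to 1:
Broadcast: 154.195.116.127


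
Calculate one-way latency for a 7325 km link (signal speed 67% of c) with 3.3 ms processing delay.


Speed = 0.67 * 3e5 km/s = 201000 km/s
Propagation delay = 7325 / 201000 = 0.0364 s = 36.4428 ms
Processing delay = 3.3 ms
Total one-way latency = 39.7428 ms


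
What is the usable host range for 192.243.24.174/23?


Network: 192.243.24.0
Broadcast: 192.243.25.255
First usable = network + 1
Last usable = broadcast - 1
Range: 192.243.24.1 to 192.243.25.254


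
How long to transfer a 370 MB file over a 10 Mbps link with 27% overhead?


Effective throughput = 10 * (1 - 27/100) = 7.3 Mbps
File size in Mb = 370 * 8 = 2960 Mb
Time = 2960 / 7.3
Time = 405.4795 seconds


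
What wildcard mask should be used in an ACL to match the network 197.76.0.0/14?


Subnet mask: 255.252.0.0
Wildcard = 255.255.255.255 - subnet mask
255 - 255 = 0
255 - 252 = 3
255 - 0 = 255
255 - 0 = 255
Wildcard: 0.3.255.255


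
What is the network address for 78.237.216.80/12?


IP:   01001110.11101101.11011000.01010000
Mask: 11111111.11110000.00000000.00000000
AND operation:
Net:  01001110.11100000.00000000.00000000
Network: 78.224.0.0/12


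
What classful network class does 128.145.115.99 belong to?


First octet: 128
Binary: 10000000
10xxxxxx -> Class B (128-191)
Class B, default mask 255.255.0.0 (/16)


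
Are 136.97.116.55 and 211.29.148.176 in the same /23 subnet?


Mask: 255.255.254.0
136.97.116.55 AND mask = 136.97.116.0
211.29.148.176 AND mask = 211.29.148.0
No, different subnets (136.97.116.0 vs 211.29.148.0)


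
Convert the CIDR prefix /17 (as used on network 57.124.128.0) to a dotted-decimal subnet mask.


/17 means 17 network bits, 15 host bits
Binary: 11111111111111111000000000000000
Mask: 255.255.128.0


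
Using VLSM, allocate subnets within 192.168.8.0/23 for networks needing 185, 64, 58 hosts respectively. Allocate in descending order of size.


185 hosts -> /24 (254 usable): 192.168.8.0/24
64 hosts -> /25 (126 usable): 192.168.9.0/25
58 hosts -> /26 (62 usable): 192.168.9.128/26
Allocation: 192.168.8.0/24 (185 hosts, 254 usable); 192.168.9.0/25 (64 hosts, 126 usable); 192.168.9.128/26 (58 hosts, 62 usable)


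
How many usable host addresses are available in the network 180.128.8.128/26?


Host bits = 32 - 26 = 6
Total addresses = 2^6 = 64
Usable = total - 2 (network and broadcast)
Usable hosts: 62


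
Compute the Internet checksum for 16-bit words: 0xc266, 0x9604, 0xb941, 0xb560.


Sum all words (with carry folding):
+ 0xc266 = 0xc266
+ 0x9604 = 0x586b
+ 0xb941 = 0x11ad
+ 0xb560 = 0xc70d
One's complement: ~0xc70d
Checksum = 0x38f2


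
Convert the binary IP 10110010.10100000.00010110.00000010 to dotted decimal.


10110010 = 178
10100000 = 160
00010110 = 22
00000010 = 2
IP: 178.160.22.2


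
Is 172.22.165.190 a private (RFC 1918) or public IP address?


RFC 1918 private ranges:
  10.0.0.0/8 (10.0.0.0 - 10.255.255.255)
  172.16.0.0/12 (172.16.0.0 - 172.31.255.255)
  192.168.0.0/16 (192.168.0.0 - 192.168.255.255)
Private (in 172.16.0.0/12)


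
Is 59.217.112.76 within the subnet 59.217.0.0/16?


Subnet network: 59.217.0.0
Test IP AND mask: 59.217.0.0
Yes, 59.217.112.76 is in 59.217.0.0/16


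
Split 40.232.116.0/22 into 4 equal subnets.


New prefix = 22 + 2 = 24
Each subnet has 256 addresses
  40.232.116.0/24
  40.232.117.0/24
  40.232.118.0/24
  40.232.119.0/24
Subnets: 40.232.116.0/24, 40.232.117.0/24, 40.232.118.0/24, 40.232.119.0/24


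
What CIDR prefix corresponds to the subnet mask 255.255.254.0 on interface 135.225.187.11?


Binary: 11111111.11111111.11111110.00000000
Count leading 1s
Prefix: /23


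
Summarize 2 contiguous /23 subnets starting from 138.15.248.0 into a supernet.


Original prefix: /23
Number of subnets: 2 = 2^1
New prefix = 23 - 1 = 22
Supernet: 138.15.248.0/22


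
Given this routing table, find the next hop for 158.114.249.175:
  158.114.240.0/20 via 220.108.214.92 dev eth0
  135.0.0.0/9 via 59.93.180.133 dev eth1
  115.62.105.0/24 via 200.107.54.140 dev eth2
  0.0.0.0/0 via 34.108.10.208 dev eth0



Longest prefix match for 158.114.249.175:
  /20 158.114.240.0: MATCH
  /9 135.0.0.0: no
  /24 115.62.105.0: no
  /0 0.0.0.0: MATCH
Selected: next-hop 220.108.214.92 via eth0 (matched /20)


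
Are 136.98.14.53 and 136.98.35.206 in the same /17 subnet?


Mask: 255.255.128.0
136.98.14.53 AND mask = 136.98.0.0
136.98.35.206 AND mask = 136.98.0.0
Yes, same subnet (136.98.0.0)


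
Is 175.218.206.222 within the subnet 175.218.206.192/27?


Subnet network: 175.218.206.192
Test IP AND mask: 175.218.206.192
Yes, 175.218.206.222 is in 175.218.206.192/27


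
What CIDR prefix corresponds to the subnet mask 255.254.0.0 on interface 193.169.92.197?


Binary: 11111111.11111110.00000000.00000000
Count leading 1s
Prefix: /15


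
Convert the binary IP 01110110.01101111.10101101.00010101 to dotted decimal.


01110110 = 118
01101111 = 111
10101101 = 173
00010101 = 21
IP: 118.111.173.21


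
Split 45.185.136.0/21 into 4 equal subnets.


New prefix = 21 + 2 = 23
Each subnet has 512 addresses
  45.185.136.0/23
  45.185.138.0/23
  45.185.140.0/23
  45.185.142.0/23
Subnets: 45.185.136.0/23, 45.185.138.0/23, 45.185.140.0/23, 45.185.142.0/23


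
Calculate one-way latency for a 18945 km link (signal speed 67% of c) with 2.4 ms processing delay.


Speed = 0.67 * 3e5 km/s = 201000 km/s
Propagation delay = 18945 / 201000 = 0.0943 s = 94.2537 ms
Processing delay = 2.4 ms
Total one-way latency = 96.6537 ms


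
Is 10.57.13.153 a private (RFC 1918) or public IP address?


RFC 1918 private ranges:
  10.0.0.0/8 (10.0.0.0 - 10.255.255.255)
  172.16.0.0/12 (172.16.0.0 - 172.31.255.255)
  192.168.0.0/16 (192.168.0.0 - 192.168.255.255)
Private (in 10.0.0.0/8)


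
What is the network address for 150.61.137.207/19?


IP:   10010110.00111101.10001001.11001111
Mask: 11111111.11111111.11100000.00000000
AND operation:
Net:  10010110.00111101.10000000.00000000
Network: 150.61.128.0/19


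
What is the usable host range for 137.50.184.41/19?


Network: 137.50.160.0
Broadcast: 137.50.191.255
First usable = network + 1
Last usable = broadcast - 1
Range: 137.50.160.1 to 137.50.191.254


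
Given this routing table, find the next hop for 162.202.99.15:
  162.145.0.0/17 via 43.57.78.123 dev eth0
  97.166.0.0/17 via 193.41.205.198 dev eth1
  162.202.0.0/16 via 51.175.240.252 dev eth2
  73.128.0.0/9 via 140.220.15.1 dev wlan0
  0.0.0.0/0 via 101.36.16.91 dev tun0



Longest prefix match for 162.202.99.15:
  /17 162.145.0.0: no
  /17 97.166.0.0: no
  /16 162.202.0.0: MATCH
  /9 73.128.0.0: no
  /0 0.0.0.0: MATCH
Selected: next-hop 51.175.240.252 via eth2 (matched /16)


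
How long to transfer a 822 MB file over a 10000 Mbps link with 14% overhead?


Effective throughput = 10000 * (1 - 14/100) = 8600 Mbps
File size in Mb = 822 * 8 = 6576 Mb
Time = 6576 / 8600
Time = 0.7647 seconds


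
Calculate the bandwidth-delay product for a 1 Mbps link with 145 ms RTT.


BDP = bandwidth * RTT
= 1 Mbps * 145 ms
= 1 * 1e6 * 145 / 1000 bits
= 145000 bits
= 18125 bytes
= 17.7002 KB
BDP = 145000 bits (18125 bytes)


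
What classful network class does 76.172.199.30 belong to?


First octet: 76
Binary: 01001100
0xxxxxxx -> Class A (1-126)
Class A, default mask 255.0.0.0 (/8)


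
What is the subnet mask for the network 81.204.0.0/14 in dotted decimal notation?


/14 means 14 network bits, 18 host bits
Binary: 11111111111111000000000000000000
Mask: 255.252.0.0


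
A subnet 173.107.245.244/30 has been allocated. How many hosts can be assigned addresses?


Host bits = 32 - 30 = 2
Total addresses = 2^2 = 4
Usable = total - 2 (network and broadcast)
Usable hosts: 2


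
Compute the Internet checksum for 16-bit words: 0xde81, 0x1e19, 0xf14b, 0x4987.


Sum all words (with carry folding):
+ 0xde81 = 0xde81
+ 0x1e19 = 0xfc9a
+ 0xf14b = 0xede6
+ 0x4987 = 0x376e
One's complement: ~0x376e
Checksum = 0xc891


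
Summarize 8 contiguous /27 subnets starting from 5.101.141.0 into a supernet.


Original prefix: /27
Number of subnets: 8 = 2^3
New prefix = 27 - 3 = 24
Supernet: 5.101.141.0/24


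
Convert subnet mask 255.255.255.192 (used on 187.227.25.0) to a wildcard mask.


Subnet mask: 255.255.255.192
Wildcard = 255.255.255.255 - subnet mask
255 - 255 = 0
255 - 255 = 0
255 - 255 = 0
255 - 192 = 63
Wildcard: 0.0.0.63


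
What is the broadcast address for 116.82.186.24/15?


Network: 116.82.0.0/15
Host bits = 17
Set all host bits to 1:
Broadcast: 116.83.255.255


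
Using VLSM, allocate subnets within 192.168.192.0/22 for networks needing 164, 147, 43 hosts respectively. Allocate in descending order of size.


164 hosts -> /24 (254 usable): 192.168.192.0/24
147 hosts -> /24 (254 usable): 192.168.193.0/24
43 hosts -> /26 (62 usable): 192.168.194.0/26
Allocation: 192.168.192.0/24 (164 hosts, 254 usable); 192.168.193.0/24 (147 hosts, 254 usable); 192.168.194.0/26 (43 hosts, 62 usable)


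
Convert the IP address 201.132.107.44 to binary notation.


201 = 11001001
132 = 10000100
107 = 01101011
44 = 00101100
Binary: 11001001.10000100.01101011.00101100


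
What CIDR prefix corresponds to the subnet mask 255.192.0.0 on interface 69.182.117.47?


Binary: 11111111.11000000.00000000.00000000
Count leading 1s
Prefix: /10


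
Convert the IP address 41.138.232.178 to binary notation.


41 = 00101001
138 = 10001010
232 = 11101000
178 = 10110010
Binary: 00101001.10001010.11101000.10110010


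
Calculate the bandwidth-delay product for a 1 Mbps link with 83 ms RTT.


BDP = bandwidth * RTT
= 1 Mbps * 83 ms
= 1 * 1e6 * 83 / 1000 bits
= 83000 bits
= 10375 bytes
= 10.1318 KB
BDP = 83000 bits (10375 bytes)


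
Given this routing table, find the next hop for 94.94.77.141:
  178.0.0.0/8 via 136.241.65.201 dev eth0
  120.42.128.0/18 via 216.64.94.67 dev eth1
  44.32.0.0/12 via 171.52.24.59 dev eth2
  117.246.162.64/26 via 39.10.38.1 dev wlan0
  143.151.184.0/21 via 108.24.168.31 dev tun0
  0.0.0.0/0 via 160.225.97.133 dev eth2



Longest prefix match for 94.94.77.141:
  /8 178.0.0.0: no
  /18 120.42.128.0: no
  /12 44.32.0.0: no
  /26 117.246.162.64: no
  /21 143.151.184.0: no
  /0 0.0.0.0: MATCH
Selected: next-hop 160.225.97.133 via eth2 (matched /0)


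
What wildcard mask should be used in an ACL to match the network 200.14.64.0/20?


Subnet mask: 255.255.240.0
Wildcard = 255.255.255.255 - subnet mask
255 - 255 = 0
255 - 255 = 0
255 - 240 = 15
255 - 0 = 255
Wildcard: 0.0.15.255


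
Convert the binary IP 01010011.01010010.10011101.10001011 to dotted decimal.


01010011 = 83
01010010 = 82
10011101 = 157
10001011 = 139
IP: 83.82.157.139


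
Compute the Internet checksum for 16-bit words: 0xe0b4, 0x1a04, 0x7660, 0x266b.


Sum all words (with carry folding):
+ 0xe0b4 = 0xe0b4
+ 0x1a04 = 0xfab8
+ 0x7660 = 0x7119
+ 0x266b = 0x9784
One's complement: ~0x9784
Checksum = 0x687b


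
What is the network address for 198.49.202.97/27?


IP:   11000110.00110001.11001010.01100001
Mask: 11111111.11111111.11111111.11100000
AND operation:
Net:  11000110.00110001.11001010.01100000
Network: 198.49.202.96/27


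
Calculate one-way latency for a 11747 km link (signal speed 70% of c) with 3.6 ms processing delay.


Speed = 0.7 * 3e5 km/s = 210000 km/s
Propagation delay = 11747 / 210000 = 0.0559 s = 55.9381 ms
Processing delay = 3.6 ms
Total one-way latency = 59.5381 ms


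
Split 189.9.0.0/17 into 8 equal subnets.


New prefix = 17 + 3 = 20
Each subnet has 4096 addresses
  189.9.0.0/20
  189.9.16.0/20
  189.9.32.0/20
  189.9.48.0/20
  189.9.64.0/20
  189.9.80.0/20
  189.9.96.0/20
  189.9.112.0/20
Subnets: 189.9.0.0/20, 189.9.16.0/20, 189.9.32.0/20, 189.9.48.0/20, 189.9.64.0/20, 189.9.80.0/20, 189.9.96.0/20, 189.9.112.0/20


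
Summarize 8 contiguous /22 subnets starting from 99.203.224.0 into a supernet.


Original prefix: /22
Number of subnets: 8 = 2^3
New prefix = 22 - 3 = 19
Supernet: 99.203.224.0/19


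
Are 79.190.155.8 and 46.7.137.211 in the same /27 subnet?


Mask: 255.255.255.224
79.190.155.8 AND mask = 79.190.155.0
46.7.137.211 AND mask = 46.7.137.192
No, different subnets (79.190.155.0 vs 46.7.137.192)


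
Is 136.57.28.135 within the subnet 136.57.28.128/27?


Subnet network: 136.57.28.128
Test IP AND mask: 136.57.28.128
Yes, 136.57.28.135 is in 136.57.28.128/27


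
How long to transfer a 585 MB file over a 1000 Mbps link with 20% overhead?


Effective throughput = 1000 * (1 - 20/100) = 800 Mbps
File size in Mb = 585 * 8 = 4680 Mb
Time = 4680 / 800
Time = 5.85 seconds


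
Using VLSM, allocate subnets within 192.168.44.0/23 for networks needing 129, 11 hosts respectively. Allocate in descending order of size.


129 hosts -> /24 (254 usable): 192.168.44.0/24
11 hosts -> /28 (14 usable): 192.168.45.0/28
Allocation: 192.168.44.0/24 (129 hosts, 254 usable); 192.168.45.0/28 (11 hosts, 14 usable)


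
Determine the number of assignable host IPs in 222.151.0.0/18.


Host bits = 32 - 18 = 14
Total addresses = 2^14 = 16384
Usable = total - 2 (network and broadcast)
Usable hosts: 16382


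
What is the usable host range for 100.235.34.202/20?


Network: 100.235.32.0
Broadcast: 100.235.47.255
First usable = network + 1
Last usable = broadcast - 1
Range: 100.235.32.1 to 100.235.47.254


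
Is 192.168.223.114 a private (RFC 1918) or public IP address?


RFC 1918 private ranges:
  10.0.0.0/8 (10.0.0.0 - 10.255.255.255)
  172.16.0.0/12 (172.16.0.0 - 172.31.255.255)
  192.168.0.0/16 (192.168.0.0 - 192.168.255.255)
Private (in 192.168.0.0/16)


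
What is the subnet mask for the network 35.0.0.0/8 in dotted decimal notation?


/8 means 8 network bits, 24 host bits
Binary: 11111111000000000000000000000000
Mask: 255.0.0.0


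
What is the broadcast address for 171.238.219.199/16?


Network: 171.238.0.0/16
Host bits = 16
Set all host bits to 1:
Broadcast: 171.238.255.255


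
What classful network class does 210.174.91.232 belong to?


First octet: 210
Binary: 11010010
110xxxxx -> Class C (192-223)
Class C, default mask 255.255.255.0 (/24)


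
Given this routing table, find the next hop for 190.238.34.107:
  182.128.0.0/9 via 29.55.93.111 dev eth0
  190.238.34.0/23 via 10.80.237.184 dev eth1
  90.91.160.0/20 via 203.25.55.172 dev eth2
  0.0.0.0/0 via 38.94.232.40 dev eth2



Longest prefix match for 190.238.34.107:
  /9 182.128.0.0: no
  /23 190.238.34.0: MATCH
  /20 90.91.160.0: no
  /0 0.0.0.0: MATCH
Selected: next-hop 10.80.237.184 via eth1 (matched /23)


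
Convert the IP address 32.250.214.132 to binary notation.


32 = 00100000
250 = 11111010
214 = 11010110
132 = 10000100
Binary: 00100000.11111010.11010110.10000100


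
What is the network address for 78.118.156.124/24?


IP:   01001110.01110110.10011100.01111100
Mask: 11111111.11111111.11111111.00000000
AND operation:
Net:  01001110.01110110.10011100.00000000
Network: 78.118.156.0/24


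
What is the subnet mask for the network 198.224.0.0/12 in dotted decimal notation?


/12 means 12 network bits, 20 host bits
Binary: 11111111111100000000000000000000
Mask: 255.240.0.0


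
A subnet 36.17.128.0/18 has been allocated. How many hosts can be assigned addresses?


Host bits = 32 - 18 = 14
Total addresses = 2^14 = 16384
Usable = total - 2 (network and broadcast)
Usable hosts: 16382


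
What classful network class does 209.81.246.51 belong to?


First octet: 209
Binary: 11010001
110xxxxx -> Class C (192-223)
Class C, default mask 255.255.255.0 (/24)


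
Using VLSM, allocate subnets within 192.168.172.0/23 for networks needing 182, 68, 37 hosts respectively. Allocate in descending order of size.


182 hosts -> /24 (254 usable): 192.168.172.0/24
68 hosts -> /25 (126 usable): 192.168.173.0/25
37 hosts -> /26 (62 usable): 192.168.173.128/26
Allocation: 192.168.172.0/24 (182 hosts, 254 usable); 192.168.173.0/25 (68 hosts, 126 usable); 192.168.173.128/26 (37 hosts, 62 usable)


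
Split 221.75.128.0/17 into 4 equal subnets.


New prefix = 17 + 2 = 19
Each subnet has 8192 addresses
  221.75.128.0/19
  221.75.160.0/19
  221.75.192.0/19
  221.75.224.0/19
Subnets: 221.75.128.0/19, 221.75.160.0/19, 221.75.192.0/19, 221.75.224.0/19


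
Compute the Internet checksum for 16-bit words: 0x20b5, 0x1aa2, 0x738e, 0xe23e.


Sum all words (with carry folding):
+ 0x20b5 = 0x20b5
+ 0x1aa2 = 0x3b57
+ 0x738e = 0xaee5
+ 0xe23e = 0x9124
One's complement: ~0x9124
Checksum = 0x6edb


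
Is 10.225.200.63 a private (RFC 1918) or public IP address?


RFC 1918 private ranges:
  10.0.0.0/8 (10.0.0.0 - 10.255.255.255)
  172.16.0.0/12 (172.16.0.0 - 172.31.255.255)
  192.168.0.0/16 (192.168.0.0 - 192.168.255.255)
Private (in 10.0.0.0/8)


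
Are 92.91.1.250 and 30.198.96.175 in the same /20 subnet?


Mask: 255.255.240.0
92.91.1.250 AND mask = 92.91.0.0
30.198.96.175 AND mask = 30.198.96.0
No, different subnets (92.91.0.0 vs 30.198.96.0)


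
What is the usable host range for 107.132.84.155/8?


Network: 107.0.0.0
Broadcast: 107.255.255.255
First usable = network + 1
Last usable = broadcast - 1
Range: 107.0.0.1 to 107.255.255.254


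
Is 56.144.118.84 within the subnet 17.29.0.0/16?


Subnet network: 17.29.0.0
Test IP AND mask: 56.144.0.0
No, 56.144.118.84 is not in 17.29.0.0/16


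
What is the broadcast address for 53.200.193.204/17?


Network: 53.200.128.0/17
Host bits = 15
Set all host bits to 1:
Broadcast: 53.200.255.255


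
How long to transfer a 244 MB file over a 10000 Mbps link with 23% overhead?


Effective throughput = 10000 * (1 - 23/100) = 7700 Mbps
File size in Mb = 244 * 8 = 1952 Mb
Time = 1952 / 7700
Time = 0.2535 seconds


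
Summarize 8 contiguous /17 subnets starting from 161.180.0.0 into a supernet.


Original prefix: /17
Number of subnets: 8 = 2^3
New prefix = 17 - 3 = 14
Supernet: 161.180.0.0/14


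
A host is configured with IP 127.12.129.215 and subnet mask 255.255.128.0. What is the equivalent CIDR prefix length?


Binary: 11111111.11111111.10000000.00000000
Count leading 1s
Prefix: /17


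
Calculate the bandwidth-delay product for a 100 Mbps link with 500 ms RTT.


BDP = bandwidth * RTT
= 100 Mbps * 500 ms
= 100 * 1e6 * 500 / 1000 bits
= 50000000 bits
= 6250000 bytes
= 6103.5156 KB
BDP = 50000000 bits (6250000 bytes)


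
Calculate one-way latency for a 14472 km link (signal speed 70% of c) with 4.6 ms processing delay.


Speed = 0.7 * 3e5 km/s = 210000 km/s
Propagation delay = 14472 / 210000 = 0.0689 s = 68.9143 ms
Processing delay = 4.6 ms
Total one-way latency = 73.5143 ms


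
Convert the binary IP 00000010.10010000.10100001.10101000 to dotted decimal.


00000010 = 2
10010000 = 144
10100001 = 161
10101000 = 168
IP: 2.144.161.168


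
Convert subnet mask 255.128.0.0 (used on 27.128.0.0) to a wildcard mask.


Subnet mask: 255.128.0.0
Wildcard = 255.255.255.255 - subnet mask
255 - 255 = 0
255 - 128 = 127
255 - 0 = 255
255 - 0 = 255
Wildcard: 0.127.255.255


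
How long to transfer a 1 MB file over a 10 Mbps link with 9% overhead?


Effective throughput = 10 * (1 - 9/100) = 9.1 Mbps
File size in Mb = 1 * 8 = 8 Mb
Time = 8 / 9.1
Time = 0.8791 seconds


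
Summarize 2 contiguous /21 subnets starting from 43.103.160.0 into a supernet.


Original prefix: /21
Number of subnets: 2 = 2^1
New prefix = 21 - 1 = 20
Supernet: 43.103.160.0/20


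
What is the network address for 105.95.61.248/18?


IP:   01101001.01011111.00111101.11111000
Mask: 11111111.11111111.11000000.00000000
AND operation:
Net:  01101001.01011111.00000000.00000000
Network: 105.95.0.0/18


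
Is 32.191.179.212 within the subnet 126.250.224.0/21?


Subnet network: 126.250.224.0
Test IP AND mask: 32.191.176.0
No, 32.191.179.212 is not in 126.250.224.0/21


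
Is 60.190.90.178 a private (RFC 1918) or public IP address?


RFC 1918 private ranges:
  10.0.0.0/8 (10.0.0.0 - 10.255.255.255)
  172.16.0.0/12 (172.16.0.0 - 172.31.255.255)
  192.168.0.0/16 (192.168.0.0 - 192.168.255.255)
Public (not in any RFC 1918 range)


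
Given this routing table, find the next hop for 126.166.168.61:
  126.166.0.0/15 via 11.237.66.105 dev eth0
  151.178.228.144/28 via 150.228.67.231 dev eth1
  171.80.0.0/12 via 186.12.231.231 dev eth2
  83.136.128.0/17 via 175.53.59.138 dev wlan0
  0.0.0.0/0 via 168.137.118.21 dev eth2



Longest prefix match for 126.166.168.61:
  /15 126.166.0.0: MATCH
  /28 151.178.228.144: no
  /12 171.80.0.0: no
  /17 83.136.128.0: no
  /0 0.0.0.0: MATCH
Selected: next-hop 11.237.66.105 via eth0 (matched /15)


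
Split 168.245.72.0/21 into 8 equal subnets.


New prefix = 21 + 3 = 24
Each subnet has 256 addresses
  168.245.72.0/24
  168.245.73.0/24
  168.245.74.0/24
  168.245.75.0/24
  168.245.76.0/24
  168.245.77.0/24
  168.245.78.0/24
  168.245.79.0/24
Subnets: 168.245.72.0/24, 168.245.73.0/24, 168.245.74.0/24, 168.245.75.0/24, 168.245.76.0/24, 168.245.77.0/24, 168.245.78.0/24, 168.245.79.0/24


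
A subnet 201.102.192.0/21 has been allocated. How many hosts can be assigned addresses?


Host bits = 32 - 21 = 11
Total addresses = 2^11 = 2048
Usable = total - 2 (network and broadcast)
Usable hosts: 2046


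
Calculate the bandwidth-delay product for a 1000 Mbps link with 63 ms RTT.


BDP = bandwidth * RTT
= 1000 Mbps * 63 ms
= 1000 * 1e6 * 63 / 1000 bits
= 63000000 bits
= 7875000 bytes
= 7690.4297 KB
BDP = 63000000 bits (7875000 bytes)


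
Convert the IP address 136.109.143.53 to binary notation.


136 = 10001000
109 = 01101101
143 = 10001111
53 = 00110101
Binary: 10001000.01101101.10001111.00110101


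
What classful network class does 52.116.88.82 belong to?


First octet: 52
Binary: 00110100
0xxxxxxx -> Class A (1-126)
Class A, default mask 255.0.0.0 (/8)


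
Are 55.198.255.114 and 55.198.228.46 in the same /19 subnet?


Mask: 255.255.224.0
55.198.255.114 AND mask = 55.198.224.0
55.198.228.46 AND mask = 55.198.224.0
Yes, same subnet (55.198.224.0)


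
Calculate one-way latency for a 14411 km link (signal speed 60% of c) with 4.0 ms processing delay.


Speed = 0.6 * 3e5 km/s = 180000 km/s
Propagation delay = 14411 / 180000 = 0.0801 s = 80.0611 ms
Processing delay = 4.0 ms
Total one-way latency = 84.0611 ms


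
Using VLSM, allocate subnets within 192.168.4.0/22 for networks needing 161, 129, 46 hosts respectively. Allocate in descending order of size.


161 hosts -> /24 (254 usable): 192.168.4.0/24
129 hosts -> /24 (254 usable): 192.168.5.0/24
46 hosts -> /26 (62 usable): 192.168.6.0/26
Allocation: 192.168.4.0/24 (161 hosts, 254 usable); 192.168.5.0/24 (129 hosts, 254 usable); 192.168.6.0/26 (46 hosts, 62 usable)


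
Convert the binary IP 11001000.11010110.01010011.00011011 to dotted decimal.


11001000 = 200
11010110 = 214
01010011 = 83
00011011 = 27
IP: 200.214.83.27


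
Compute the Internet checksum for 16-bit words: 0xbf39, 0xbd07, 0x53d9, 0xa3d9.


Sum all words (with carry folding):
+ 0xbf39 = 0xbf39
+ 0xbd07 = 0x7c41
+ 0x53d9 = 0xd01a
+ 0xa3d9 = 0x73f4
One's complement: ~0x73f4
Checksum = 0x8c0b


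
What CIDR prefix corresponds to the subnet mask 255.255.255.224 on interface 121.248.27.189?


Binary: 11111111.11111111.11111111.11100000
Count leading 1s
Prefix: /27


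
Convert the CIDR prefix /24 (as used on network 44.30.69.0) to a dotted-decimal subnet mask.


/24 means 24 network bits, 8 host bits
Binary: 11111111111111111111111100000000
Mask: 255.255.255.0


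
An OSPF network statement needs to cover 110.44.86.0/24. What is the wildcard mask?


Subnet mask: 255.255.255.0
Wildcard = 255.255.255.255 - subnet mask
255 - 255 = 0
255 - 255 = 0
255 - 255 = 0
255 - 0 = 255
Wildcard: 0.0.0.255


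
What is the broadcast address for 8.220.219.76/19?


Network: 8.220.192.0/19
Host bits = 13
Set all host bits to 1:
Broadcast: 8.220.223.255


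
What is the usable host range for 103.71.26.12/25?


Network: 103.71.26.0
Broadcast: 103.71.26.127
First usable = network + 1
Last usable = broadcast - 1
Range: 103.71.26.1 to 103.71.26.126


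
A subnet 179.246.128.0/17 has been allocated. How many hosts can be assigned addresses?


Host bits = 32 - 17 = 15
Total addresses = 2^15 = 32768
Usable = total - 2 (network and broadcast)
Usable hosts: 32766


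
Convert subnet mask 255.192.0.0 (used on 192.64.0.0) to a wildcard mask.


Subnet mask: 255.192.0.0
Wildcard = 255.255.255.255 - subnet mask
255 - 255 = 0
255 - 192 = 63
255 - 0 = 255
255 - 0 = 255
Wildcard: 0.63.255.255


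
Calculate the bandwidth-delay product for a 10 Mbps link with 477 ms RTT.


BDP = bandwidth * RTT
= 10 Mbps * 477 ms
= 10 * 1e6 * 477 / 1000 bits
= 4770000 bits
= 596250 bytes
= 582.2754 KB
BDP = 4770000 bits (596250 bytes)
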